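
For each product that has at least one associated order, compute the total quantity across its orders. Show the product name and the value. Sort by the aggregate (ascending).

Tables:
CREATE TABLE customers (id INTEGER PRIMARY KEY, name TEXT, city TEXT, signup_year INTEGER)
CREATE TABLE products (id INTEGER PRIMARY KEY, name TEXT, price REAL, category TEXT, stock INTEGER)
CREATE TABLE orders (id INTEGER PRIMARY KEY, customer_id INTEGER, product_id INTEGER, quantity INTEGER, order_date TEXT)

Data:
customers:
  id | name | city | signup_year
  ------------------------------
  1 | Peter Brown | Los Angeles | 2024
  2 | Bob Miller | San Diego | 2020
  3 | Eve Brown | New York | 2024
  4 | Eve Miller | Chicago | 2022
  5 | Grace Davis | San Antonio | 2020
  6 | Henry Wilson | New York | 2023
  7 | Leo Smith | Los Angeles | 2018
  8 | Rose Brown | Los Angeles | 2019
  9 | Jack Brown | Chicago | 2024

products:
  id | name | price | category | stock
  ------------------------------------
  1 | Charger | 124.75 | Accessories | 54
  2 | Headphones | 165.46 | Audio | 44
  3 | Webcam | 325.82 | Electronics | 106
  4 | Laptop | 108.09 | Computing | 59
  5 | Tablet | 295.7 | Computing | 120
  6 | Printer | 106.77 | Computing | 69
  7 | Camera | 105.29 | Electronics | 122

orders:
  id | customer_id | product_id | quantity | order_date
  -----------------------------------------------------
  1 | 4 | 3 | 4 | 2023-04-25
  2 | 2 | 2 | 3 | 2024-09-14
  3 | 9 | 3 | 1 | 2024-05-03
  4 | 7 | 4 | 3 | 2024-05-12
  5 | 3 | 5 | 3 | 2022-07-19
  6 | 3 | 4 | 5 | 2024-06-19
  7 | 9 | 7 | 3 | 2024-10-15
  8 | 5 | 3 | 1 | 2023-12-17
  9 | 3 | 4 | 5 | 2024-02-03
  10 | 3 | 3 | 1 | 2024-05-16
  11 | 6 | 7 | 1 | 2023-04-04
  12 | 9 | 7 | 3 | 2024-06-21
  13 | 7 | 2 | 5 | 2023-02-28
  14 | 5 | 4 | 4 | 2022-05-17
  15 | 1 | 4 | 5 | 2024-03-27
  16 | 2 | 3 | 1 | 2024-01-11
SELECT p.name, SUM(c.quantity) AS sum_quantity FROM orders c JOIN products p ON c.product_id = p.id GROUP BY p.id, p.name ORDER BY sum_quantity ASC

Execution result:
name | sum_quantity
Tablet | 3
Camera | 7
Headphones | 8
Webcam | 8
Laptop | 22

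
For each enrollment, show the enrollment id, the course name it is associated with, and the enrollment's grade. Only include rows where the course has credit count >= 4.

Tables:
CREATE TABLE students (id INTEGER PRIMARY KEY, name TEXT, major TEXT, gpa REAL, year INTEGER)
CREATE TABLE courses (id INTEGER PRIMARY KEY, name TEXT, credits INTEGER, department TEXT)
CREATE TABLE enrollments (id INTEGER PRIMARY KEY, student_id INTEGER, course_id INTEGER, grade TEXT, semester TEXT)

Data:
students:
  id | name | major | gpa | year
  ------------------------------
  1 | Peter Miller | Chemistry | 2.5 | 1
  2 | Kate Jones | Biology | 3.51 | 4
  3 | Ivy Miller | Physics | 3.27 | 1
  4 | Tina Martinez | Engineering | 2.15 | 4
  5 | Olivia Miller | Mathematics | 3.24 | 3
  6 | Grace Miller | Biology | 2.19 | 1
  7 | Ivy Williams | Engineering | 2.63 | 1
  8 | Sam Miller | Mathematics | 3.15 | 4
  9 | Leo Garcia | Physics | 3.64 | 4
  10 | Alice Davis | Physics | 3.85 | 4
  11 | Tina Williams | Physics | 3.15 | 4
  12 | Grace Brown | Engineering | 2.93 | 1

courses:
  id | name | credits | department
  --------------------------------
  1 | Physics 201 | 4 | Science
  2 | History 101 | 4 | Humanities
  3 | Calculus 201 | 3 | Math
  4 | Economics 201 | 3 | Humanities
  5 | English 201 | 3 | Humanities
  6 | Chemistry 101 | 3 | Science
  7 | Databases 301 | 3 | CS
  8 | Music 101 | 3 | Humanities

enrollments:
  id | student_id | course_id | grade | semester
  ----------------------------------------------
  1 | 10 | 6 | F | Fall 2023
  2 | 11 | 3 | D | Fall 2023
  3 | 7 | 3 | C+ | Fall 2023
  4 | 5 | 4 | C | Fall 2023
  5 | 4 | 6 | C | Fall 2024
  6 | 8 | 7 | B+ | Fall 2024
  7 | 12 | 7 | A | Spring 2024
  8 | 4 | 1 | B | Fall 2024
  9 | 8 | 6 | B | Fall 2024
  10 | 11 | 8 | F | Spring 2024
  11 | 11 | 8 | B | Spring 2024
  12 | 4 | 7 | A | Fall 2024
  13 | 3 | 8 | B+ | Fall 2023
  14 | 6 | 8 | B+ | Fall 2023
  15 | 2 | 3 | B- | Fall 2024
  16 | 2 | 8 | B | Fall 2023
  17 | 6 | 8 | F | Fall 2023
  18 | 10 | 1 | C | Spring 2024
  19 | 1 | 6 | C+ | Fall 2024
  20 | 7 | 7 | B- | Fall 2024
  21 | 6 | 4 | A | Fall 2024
SELECT c.id, p.name AS course, c.grade FROM enrollments c JOIN courses p ON c.course_id = p.id WHERE p.credits >= 4

Execution result:
id | course | grade
8 | Physics 201 | B
18 | Physics 201 | C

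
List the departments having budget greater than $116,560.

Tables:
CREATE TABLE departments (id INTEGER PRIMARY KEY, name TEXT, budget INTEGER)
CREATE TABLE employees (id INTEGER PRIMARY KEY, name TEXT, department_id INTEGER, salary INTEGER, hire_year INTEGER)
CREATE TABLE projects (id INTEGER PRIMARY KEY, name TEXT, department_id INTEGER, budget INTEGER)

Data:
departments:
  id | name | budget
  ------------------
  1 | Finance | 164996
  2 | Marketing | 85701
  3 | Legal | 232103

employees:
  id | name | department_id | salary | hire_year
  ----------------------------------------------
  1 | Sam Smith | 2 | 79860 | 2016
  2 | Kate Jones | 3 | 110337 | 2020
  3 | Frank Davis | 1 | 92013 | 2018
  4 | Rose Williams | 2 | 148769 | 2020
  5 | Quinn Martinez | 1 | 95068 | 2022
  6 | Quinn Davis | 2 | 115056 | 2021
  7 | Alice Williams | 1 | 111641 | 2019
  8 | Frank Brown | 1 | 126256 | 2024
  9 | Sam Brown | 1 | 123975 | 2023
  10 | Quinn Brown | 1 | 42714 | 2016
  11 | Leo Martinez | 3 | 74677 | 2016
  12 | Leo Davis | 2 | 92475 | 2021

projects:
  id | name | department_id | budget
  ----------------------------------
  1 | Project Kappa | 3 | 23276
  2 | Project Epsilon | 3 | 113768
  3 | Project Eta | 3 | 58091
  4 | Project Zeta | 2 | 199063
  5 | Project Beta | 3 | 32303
SELECT name, budget FROM departments WHERE budget > 116560

Execution result:
name | budget
Finance | 164996
Legal | 232103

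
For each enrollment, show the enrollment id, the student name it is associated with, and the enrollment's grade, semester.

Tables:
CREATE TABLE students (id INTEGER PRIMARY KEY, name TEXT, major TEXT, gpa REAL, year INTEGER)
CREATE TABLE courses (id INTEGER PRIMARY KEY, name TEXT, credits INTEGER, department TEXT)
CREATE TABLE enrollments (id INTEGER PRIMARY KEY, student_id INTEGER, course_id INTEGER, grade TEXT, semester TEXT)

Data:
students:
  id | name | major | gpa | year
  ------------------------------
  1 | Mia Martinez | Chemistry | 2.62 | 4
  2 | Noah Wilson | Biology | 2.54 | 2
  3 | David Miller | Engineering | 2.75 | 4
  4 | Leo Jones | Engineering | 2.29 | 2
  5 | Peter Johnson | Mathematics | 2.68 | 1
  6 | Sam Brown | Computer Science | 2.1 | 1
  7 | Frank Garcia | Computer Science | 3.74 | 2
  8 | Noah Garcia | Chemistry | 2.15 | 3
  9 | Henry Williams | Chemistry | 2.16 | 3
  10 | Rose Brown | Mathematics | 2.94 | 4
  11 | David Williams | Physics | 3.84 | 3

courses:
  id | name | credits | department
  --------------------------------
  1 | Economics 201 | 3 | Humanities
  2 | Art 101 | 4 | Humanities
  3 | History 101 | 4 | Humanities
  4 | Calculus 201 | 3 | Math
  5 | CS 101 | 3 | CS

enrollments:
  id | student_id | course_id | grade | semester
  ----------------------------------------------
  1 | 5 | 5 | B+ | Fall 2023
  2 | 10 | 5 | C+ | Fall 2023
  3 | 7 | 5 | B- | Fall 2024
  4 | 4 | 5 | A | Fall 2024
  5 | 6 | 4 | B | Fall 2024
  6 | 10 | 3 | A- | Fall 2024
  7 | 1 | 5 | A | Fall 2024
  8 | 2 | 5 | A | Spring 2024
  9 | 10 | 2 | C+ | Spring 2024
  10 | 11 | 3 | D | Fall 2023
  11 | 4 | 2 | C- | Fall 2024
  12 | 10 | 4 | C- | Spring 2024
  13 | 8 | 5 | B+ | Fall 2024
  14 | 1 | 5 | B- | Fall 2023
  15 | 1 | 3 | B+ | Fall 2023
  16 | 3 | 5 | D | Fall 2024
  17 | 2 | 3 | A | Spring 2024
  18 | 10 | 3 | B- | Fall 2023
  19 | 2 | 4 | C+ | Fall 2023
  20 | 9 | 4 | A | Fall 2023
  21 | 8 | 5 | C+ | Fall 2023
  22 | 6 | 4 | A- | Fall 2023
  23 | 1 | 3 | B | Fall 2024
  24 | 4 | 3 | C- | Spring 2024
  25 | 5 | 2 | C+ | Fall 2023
SELECT c.id, p.name AS student, c.grade, c.semester FROM enrollments c JOIN students p ON c.student_id = p.id

Execution result:
id | student | grade | semester
1 | Peter Johnson | B+ | Fall 2023
2 | Rose Brown | C+ | Fall 2023
3 | Frank Garcia | B- | Fall 2024
4 | Leo Jones | A | Fall 2024
5 | Sam Brown | B | Fall 2024
6 | Rose Brown | A- | Fall 2024
7 | Mia Martinez | A | Fall 2024
8 | Noah Wilson | A | Spring 2024
9 | Rose Brown | C+ | Spring 2024
10 | David Williams | D | Fall 2023
11 | Leo Jones | C- | Fall 2024
12 | Rose Brown | C- | Spring 2024
13 | Noah Garcia | B+ | Fall 2024
14 | Mia Martinez | B- | Fall 2023
15 | Mia Martinez | B+ | Fall 2023
16 | David Miller | D | Fall 2024
17 | Noah Wilson | A | Spring 2024
18 | Rose Brown | B- | Fall 2023
19 | Noah Wilson | C+ | Fall 2023
20 | Henry Williams | A | Fall 2023
21 | Noah Garcia | C+ | Fall 2023
22 | Sam Brown | A- | Fall 2023
23 | Mia Martinez | B | Fall 2024
24 | Leo Jones | C- | Spring 2024
25 | Peter Johnson | C+ | Fall 2023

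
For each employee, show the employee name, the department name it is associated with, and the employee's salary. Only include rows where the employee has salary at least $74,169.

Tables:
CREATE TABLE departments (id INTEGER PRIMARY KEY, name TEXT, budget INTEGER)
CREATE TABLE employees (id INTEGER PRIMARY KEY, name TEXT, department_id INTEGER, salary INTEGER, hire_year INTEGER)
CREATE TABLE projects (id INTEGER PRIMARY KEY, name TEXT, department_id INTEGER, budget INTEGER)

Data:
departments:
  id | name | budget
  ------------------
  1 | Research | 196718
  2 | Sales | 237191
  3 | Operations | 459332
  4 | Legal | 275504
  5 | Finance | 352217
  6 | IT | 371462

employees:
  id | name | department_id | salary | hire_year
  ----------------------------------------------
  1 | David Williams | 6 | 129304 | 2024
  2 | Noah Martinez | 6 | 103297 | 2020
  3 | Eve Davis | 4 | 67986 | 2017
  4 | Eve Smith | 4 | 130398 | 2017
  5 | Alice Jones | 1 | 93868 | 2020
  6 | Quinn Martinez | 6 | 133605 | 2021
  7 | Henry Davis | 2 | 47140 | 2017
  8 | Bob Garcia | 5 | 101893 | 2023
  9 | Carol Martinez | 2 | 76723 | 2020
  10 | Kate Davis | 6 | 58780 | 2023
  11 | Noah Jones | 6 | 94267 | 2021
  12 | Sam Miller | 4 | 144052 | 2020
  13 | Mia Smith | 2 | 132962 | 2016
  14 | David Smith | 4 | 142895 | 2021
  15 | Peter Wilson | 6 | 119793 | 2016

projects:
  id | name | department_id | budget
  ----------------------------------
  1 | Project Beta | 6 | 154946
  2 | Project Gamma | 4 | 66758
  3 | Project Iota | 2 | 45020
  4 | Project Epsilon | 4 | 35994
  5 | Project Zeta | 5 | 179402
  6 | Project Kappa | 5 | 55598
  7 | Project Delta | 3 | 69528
SELECT c.name, p.name AS department, c.salary FROM employees c JOIN departments p ON c.department_id = p.id WHERE c.salary >= 74169

Execution result:
name | department | salary
David Williams | IT | 129304
Noah Martinez | IT | 103297
Eve Smith | Legal | 130398
Alice Jones | Research | 93868
Quinn Martinez | IT | 133605
Bob Garcia | Finance | 101893
Carol Martinez | Sales | 76723
Noah Jones | IT | 94267
Sam Miller | Legal | 144052
Mia Smith | Sales | 132962
David Smith | Legal | 142895
Peter Wilson | IT | 119793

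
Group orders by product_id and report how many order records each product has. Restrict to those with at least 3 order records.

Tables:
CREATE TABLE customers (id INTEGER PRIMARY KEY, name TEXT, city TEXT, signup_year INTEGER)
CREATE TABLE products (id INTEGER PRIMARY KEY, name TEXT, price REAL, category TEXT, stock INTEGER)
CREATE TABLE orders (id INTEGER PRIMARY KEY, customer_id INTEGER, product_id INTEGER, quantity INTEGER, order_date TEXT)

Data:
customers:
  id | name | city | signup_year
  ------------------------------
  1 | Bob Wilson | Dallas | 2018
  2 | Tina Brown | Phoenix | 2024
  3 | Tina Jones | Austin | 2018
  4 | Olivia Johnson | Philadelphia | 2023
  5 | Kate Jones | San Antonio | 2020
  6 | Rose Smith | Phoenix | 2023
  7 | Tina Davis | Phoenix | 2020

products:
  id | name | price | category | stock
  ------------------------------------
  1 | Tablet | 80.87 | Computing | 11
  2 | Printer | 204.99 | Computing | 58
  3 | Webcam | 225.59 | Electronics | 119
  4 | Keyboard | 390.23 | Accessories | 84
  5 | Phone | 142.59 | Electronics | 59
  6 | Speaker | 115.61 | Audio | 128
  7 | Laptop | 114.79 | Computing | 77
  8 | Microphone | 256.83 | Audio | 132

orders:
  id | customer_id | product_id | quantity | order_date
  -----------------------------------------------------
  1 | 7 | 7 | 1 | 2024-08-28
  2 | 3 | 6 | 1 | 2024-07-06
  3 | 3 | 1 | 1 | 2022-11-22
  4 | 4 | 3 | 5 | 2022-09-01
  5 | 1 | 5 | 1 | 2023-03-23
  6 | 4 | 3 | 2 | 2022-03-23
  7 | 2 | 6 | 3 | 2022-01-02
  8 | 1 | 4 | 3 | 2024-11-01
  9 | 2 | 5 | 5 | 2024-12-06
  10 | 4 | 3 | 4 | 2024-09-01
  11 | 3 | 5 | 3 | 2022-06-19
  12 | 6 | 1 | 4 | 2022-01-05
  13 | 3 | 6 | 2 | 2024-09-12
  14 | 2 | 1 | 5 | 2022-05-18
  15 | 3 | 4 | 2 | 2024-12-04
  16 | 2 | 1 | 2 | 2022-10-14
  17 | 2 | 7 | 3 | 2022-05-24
SELECT product_id, COUNT(*) AS order_count FROM orders GROUP BY product_id HAVING COUNT(*) >= 3

Execution result:
product_id | order_count
1 | 4
3 | 3
5 | 3
6 | 3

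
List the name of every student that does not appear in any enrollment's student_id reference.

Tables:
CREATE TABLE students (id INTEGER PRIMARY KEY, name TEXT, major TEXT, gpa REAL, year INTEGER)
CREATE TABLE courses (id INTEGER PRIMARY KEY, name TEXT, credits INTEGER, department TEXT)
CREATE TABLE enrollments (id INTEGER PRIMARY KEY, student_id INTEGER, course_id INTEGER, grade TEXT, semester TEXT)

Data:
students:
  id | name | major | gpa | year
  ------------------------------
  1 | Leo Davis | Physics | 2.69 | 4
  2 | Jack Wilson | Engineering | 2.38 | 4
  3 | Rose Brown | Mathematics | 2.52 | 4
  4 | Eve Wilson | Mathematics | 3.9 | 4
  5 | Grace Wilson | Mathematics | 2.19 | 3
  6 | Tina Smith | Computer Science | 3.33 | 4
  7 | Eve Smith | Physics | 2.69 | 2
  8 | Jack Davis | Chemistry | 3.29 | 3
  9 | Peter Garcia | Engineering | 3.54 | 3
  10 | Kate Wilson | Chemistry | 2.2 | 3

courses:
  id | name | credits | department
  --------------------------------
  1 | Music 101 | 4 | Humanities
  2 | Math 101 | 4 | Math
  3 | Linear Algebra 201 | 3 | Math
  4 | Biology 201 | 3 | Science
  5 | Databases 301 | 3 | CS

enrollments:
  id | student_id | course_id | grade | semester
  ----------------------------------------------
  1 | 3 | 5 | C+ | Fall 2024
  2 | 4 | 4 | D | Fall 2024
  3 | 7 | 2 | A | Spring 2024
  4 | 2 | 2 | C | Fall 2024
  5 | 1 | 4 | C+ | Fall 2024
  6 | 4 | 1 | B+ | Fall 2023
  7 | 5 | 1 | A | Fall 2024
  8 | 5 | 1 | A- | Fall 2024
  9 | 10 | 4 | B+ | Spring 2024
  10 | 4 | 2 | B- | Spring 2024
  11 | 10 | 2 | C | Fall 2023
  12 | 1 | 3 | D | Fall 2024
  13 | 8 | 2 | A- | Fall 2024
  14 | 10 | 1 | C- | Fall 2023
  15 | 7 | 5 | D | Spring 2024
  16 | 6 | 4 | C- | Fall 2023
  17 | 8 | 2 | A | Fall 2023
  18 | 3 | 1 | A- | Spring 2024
SELECT p.name FROM students p LEFT JOIN enrollments c ON c.student_id = p.id WHERE c.id IS NULL

Execution result:
Peter Garcia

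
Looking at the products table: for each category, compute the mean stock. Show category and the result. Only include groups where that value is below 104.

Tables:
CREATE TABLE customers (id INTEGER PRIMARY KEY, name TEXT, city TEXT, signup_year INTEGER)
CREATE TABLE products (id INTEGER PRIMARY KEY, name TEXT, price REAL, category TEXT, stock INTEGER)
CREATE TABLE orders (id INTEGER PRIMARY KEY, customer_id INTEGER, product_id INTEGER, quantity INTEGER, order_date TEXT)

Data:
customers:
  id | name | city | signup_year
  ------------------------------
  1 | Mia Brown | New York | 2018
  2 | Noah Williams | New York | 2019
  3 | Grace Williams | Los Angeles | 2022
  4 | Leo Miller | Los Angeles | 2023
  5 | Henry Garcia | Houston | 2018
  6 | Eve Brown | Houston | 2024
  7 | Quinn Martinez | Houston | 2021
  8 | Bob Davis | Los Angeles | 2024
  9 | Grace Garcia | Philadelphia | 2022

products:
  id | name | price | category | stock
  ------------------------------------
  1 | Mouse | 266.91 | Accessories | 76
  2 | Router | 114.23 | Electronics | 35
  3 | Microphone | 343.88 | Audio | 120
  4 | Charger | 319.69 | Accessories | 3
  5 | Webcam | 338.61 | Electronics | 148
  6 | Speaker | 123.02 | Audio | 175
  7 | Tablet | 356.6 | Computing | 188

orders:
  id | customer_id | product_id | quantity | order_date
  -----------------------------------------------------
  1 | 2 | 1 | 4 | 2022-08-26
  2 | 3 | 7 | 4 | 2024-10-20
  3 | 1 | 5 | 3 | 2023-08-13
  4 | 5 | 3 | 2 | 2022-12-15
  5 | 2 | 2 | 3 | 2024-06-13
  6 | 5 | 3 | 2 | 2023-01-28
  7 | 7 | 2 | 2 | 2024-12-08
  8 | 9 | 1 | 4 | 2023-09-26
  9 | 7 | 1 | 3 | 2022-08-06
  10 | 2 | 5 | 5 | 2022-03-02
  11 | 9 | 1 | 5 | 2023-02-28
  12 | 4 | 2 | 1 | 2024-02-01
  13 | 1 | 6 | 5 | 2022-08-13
SELECT category, AVG(stock) AS avg_stock FROM products GROUP BY category HAVING AVG(stock) < 104

Execution result:
category | avg_stock
Accessories | 39.50
Electronics | 91.50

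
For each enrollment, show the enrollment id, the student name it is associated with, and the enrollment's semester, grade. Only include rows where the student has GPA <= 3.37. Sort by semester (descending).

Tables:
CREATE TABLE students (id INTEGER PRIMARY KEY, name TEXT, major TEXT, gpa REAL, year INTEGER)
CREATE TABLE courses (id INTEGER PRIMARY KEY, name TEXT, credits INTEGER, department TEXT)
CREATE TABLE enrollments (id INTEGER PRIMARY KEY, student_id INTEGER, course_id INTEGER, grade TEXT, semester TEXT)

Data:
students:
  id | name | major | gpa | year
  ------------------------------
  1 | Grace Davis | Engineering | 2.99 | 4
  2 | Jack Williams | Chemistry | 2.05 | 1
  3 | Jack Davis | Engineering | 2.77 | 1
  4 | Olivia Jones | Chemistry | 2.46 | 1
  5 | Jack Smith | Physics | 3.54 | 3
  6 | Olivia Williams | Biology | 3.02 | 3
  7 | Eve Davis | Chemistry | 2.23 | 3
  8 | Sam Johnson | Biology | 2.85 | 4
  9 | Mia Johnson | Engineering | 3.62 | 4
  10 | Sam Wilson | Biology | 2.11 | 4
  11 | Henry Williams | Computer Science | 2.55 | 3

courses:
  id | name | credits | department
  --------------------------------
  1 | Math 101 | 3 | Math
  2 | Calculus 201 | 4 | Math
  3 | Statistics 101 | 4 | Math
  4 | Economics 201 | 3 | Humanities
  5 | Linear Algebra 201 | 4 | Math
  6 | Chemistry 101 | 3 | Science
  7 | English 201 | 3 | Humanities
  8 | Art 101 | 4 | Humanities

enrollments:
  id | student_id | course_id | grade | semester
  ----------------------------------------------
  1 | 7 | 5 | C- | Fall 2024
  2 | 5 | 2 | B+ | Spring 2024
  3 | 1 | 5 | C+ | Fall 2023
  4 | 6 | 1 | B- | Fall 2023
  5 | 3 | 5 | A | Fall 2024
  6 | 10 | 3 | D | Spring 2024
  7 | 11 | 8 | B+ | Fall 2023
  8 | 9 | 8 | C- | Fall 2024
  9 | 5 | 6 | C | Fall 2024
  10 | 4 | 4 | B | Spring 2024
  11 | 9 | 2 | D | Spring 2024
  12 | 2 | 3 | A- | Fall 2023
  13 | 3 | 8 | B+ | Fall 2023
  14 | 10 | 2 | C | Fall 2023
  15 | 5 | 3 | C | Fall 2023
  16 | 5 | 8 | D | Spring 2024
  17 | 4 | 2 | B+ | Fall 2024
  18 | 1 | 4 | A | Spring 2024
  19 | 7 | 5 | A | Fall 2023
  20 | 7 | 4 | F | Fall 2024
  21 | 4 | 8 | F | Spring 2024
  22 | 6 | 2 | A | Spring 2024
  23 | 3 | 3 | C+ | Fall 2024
SELECT c.id, p.name AS student, c.semester, c.grade FROM enrollments c JOIN students p ON c.student_id = p.id WHERE p.gpa <= 3.37 ORDER BY c.semester DESC

Execution result:
id | student | semester | grade
6 | Sam Wilson | Spring 2024 | D
10 | Olivia Jones | Spring 2024 | B
18 | Grace Davis | Spring 2024 | A
21 | Olivia Jones | Spring 2024 | F
22 | Olivia Williams | Spring 2024 | A
1 | Eve Davis | Fall 2024 | C-
5 | Jack Davis | Fall 2024 | A
17 | Olivia Jones | Fall 2024 | B+
20 | Eve Davis | Fall 2024 | F
23 | Jack Davis | Fall 2024 | C+
3 | Grace Davis | Fall 2023 | C+
4 | Olivia Williams | Fall 2023 | B-
7 | Henry Williams | Fall 2023 | B+
12 | Jack Williams | Fall 2023 | A-
13 | Jack Davis | Fall 2023 | B+
14 | Sam Wilson | Fall 2023 | C
19 | Eve Davis | Fall 2023 | A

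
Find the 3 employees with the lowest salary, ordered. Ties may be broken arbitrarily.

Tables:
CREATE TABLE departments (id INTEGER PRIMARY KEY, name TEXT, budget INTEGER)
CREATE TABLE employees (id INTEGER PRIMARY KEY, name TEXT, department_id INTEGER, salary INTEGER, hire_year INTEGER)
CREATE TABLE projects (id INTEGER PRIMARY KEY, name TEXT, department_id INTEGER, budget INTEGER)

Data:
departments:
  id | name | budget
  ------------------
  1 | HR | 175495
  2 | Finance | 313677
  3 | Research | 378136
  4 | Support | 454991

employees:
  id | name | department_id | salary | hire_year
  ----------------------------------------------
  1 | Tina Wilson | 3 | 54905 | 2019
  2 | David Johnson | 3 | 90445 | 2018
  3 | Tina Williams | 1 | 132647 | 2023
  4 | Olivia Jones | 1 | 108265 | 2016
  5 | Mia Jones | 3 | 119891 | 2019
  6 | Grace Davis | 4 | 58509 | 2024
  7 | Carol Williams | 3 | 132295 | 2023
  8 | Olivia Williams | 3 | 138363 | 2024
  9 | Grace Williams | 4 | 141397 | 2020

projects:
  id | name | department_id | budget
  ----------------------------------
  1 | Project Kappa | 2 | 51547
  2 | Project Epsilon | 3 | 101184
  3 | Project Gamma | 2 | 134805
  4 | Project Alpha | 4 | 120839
SELECT name, salary FROM employees ORDER BY salary ASC LIMIT 3

Execution result:
name | salary
Tina Wilson | 54905
Grace Davis | 58509
David Johnson | 90445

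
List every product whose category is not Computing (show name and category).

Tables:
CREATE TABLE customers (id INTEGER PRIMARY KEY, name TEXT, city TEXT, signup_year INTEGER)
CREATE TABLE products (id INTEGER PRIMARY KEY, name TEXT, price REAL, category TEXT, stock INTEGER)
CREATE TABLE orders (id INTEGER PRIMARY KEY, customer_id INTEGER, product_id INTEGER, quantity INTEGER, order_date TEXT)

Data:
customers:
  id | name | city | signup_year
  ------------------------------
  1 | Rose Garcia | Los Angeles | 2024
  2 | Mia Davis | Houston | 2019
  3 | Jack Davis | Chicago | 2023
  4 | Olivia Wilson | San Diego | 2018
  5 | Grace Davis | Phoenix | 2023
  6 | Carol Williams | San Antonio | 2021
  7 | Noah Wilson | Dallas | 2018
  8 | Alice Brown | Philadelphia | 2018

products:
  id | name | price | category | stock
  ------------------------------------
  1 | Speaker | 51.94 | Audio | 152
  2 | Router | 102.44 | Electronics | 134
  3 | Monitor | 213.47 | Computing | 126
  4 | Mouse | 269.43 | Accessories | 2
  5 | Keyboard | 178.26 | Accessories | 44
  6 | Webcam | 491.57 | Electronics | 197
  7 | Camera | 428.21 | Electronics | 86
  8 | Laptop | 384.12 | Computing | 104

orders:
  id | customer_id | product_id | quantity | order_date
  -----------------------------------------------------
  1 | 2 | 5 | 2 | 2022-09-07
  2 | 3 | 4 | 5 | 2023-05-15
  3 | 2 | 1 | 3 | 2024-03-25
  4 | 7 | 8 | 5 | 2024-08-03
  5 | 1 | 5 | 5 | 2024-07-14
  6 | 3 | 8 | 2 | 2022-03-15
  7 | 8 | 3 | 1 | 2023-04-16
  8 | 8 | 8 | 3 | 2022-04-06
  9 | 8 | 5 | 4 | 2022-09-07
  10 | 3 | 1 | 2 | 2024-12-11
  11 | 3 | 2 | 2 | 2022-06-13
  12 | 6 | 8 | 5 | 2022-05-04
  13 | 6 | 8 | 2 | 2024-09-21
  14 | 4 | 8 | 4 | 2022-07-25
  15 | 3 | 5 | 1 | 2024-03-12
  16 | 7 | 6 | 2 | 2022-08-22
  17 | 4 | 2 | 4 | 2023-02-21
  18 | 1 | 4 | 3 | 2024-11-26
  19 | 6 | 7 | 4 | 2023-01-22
SELECT name, category FROM products WHERE category <> 'Computing'

Execution result:
name | category
Speaker | Audio
Router | Electronics
Mouse | Accessories
Keyboard | Accessories
Webcam | Electronics
Camera | Electronics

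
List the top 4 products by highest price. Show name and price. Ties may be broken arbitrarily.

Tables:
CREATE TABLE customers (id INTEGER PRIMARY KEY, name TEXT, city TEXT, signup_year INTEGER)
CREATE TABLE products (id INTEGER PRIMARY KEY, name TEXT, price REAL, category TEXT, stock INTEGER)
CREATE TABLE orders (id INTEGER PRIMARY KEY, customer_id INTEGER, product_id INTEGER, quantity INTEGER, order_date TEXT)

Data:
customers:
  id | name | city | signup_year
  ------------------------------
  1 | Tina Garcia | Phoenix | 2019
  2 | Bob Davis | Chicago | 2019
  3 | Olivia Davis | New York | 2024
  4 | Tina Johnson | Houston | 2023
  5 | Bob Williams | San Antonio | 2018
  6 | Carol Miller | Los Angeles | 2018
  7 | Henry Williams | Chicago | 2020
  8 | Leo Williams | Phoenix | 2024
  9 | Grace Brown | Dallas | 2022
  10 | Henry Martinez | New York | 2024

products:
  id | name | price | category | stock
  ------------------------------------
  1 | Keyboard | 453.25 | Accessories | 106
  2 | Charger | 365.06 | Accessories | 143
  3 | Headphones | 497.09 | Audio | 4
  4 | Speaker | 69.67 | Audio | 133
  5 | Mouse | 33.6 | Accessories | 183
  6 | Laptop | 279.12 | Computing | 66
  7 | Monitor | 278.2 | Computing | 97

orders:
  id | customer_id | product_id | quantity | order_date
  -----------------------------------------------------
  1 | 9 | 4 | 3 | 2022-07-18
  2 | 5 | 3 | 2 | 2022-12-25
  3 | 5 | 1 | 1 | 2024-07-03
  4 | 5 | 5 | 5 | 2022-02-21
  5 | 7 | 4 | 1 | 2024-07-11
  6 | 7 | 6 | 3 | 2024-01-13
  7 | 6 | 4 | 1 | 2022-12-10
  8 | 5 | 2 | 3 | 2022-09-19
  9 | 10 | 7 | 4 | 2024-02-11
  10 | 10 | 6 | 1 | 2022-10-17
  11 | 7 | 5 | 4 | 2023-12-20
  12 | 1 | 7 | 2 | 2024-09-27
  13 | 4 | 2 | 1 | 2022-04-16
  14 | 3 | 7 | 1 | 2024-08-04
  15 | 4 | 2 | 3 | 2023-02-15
SELECT name, price FROM products ORDER BY price DESC LIMIT 4

Execution result:
name | price
Headphones | 497.09
Keyboard | 453.25
Charger | 365.06
Laptop | 279.12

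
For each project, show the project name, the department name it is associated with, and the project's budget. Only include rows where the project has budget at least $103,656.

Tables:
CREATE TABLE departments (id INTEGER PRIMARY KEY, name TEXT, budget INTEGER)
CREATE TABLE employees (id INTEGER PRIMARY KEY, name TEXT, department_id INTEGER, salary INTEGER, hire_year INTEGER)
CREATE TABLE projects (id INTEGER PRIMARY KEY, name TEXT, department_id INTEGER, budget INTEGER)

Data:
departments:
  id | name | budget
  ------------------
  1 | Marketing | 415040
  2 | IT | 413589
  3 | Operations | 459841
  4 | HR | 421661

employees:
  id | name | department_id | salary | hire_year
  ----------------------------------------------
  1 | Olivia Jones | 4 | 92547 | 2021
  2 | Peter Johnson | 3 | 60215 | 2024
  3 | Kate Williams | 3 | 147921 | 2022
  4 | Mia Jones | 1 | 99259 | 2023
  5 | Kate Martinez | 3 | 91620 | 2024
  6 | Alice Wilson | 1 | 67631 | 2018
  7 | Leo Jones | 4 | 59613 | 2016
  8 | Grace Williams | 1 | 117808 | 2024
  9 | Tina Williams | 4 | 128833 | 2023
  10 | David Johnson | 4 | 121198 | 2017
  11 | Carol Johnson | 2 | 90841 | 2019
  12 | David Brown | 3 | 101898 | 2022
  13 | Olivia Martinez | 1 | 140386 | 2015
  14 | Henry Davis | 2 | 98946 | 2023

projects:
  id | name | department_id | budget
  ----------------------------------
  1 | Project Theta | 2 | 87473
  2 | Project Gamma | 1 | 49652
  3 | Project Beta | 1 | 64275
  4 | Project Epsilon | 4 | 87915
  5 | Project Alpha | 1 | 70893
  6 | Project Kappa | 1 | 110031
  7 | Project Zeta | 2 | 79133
SELECT c.name, p.name AS department, c.budget FROM projects c JOIN departments p ON c.department_id = p.id WHERE c.budget >= 103656

Execution result:
name | department | budget
Project Kappa | Marketing | 110031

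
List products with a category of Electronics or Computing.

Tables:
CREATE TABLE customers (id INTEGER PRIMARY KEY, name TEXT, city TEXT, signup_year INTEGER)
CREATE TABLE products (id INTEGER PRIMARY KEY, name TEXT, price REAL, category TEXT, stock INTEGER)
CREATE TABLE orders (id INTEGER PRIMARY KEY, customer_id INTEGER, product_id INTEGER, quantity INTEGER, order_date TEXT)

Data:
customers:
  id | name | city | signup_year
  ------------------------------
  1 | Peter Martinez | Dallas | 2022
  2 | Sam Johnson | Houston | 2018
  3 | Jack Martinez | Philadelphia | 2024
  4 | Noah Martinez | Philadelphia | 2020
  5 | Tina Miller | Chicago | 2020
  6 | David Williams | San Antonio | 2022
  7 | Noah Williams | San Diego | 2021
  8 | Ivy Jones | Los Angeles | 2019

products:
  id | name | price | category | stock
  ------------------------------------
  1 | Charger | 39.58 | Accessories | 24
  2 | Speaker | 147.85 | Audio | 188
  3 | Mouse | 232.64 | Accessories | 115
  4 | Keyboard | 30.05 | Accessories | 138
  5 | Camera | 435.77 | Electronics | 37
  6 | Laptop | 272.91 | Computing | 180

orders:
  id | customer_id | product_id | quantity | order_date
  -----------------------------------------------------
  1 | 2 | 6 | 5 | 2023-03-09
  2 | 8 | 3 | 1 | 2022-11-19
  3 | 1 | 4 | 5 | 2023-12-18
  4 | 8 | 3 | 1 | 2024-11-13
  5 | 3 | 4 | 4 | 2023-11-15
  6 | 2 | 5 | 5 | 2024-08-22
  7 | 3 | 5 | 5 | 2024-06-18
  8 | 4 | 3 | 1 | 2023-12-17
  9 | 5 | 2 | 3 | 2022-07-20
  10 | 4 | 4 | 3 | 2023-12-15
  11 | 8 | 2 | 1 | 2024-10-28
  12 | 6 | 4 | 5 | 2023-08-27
SELECT name, category FROM products WHERE category IN ('Electronics', 'Computing')

Execution result:
name | category
Camera | Electronics
Laptop | Computing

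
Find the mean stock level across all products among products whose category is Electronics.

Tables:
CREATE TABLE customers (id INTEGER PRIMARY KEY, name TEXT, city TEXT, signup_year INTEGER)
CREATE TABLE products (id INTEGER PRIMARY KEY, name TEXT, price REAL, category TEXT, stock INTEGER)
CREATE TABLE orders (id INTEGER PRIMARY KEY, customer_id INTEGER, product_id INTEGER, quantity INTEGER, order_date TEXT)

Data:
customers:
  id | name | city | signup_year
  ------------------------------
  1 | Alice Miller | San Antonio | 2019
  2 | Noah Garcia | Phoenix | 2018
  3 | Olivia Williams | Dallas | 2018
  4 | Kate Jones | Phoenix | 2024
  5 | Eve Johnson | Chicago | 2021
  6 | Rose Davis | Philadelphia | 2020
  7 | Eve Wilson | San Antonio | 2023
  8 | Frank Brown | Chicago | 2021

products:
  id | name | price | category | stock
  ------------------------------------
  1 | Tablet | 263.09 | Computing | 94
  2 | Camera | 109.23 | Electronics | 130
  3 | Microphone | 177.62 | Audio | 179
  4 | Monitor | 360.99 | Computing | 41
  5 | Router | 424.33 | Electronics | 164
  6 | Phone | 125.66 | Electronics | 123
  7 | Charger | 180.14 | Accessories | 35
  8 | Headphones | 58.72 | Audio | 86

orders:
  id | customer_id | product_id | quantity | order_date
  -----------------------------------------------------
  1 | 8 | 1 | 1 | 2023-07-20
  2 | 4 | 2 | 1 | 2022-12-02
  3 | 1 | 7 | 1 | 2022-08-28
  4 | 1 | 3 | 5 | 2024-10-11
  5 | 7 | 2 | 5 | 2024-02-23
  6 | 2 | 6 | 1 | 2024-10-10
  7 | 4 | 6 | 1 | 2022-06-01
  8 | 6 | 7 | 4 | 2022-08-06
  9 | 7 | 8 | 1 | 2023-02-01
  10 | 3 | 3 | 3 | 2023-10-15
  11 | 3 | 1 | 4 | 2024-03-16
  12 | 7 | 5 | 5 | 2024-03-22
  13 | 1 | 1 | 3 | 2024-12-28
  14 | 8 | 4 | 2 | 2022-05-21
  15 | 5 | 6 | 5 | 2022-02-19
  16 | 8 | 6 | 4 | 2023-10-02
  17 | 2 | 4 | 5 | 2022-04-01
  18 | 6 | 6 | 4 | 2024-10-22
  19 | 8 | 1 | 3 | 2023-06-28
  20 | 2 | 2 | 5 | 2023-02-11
SELECT AVG(stock) FROM products WHERE category = 'Electronics'

Execution result:
139.00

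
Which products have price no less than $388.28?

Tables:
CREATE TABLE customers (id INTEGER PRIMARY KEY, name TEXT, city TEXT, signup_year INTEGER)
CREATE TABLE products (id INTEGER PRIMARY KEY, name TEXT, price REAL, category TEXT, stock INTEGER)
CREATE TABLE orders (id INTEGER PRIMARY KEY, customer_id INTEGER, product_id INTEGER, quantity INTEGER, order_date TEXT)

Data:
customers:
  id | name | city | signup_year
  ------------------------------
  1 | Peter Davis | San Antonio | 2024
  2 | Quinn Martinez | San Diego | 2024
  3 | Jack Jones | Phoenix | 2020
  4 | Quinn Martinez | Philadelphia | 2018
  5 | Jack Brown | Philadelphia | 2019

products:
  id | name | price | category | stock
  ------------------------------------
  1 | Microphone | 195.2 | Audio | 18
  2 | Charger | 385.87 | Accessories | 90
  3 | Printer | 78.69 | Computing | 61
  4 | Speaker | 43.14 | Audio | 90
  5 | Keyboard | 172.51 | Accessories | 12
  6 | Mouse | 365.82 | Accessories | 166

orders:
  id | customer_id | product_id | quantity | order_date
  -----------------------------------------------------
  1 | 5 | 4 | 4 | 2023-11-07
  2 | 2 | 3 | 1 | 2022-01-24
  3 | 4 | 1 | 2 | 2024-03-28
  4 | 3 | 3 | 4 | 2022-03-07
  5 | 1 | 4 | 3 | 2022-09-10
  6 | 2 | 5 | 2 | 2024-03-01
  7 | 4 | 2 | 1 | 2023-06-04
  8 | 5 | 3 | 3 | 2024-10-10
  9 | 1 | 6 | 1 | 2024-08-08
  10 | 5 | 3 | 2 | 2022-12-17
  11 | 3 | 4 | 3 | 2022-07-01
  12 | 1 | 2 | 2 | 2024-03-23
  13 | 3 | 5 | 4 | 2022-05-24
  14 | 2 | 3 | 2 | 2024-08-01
SELECT name, price FROM products WHERE price >= 388.28

Execution result:
(no rows)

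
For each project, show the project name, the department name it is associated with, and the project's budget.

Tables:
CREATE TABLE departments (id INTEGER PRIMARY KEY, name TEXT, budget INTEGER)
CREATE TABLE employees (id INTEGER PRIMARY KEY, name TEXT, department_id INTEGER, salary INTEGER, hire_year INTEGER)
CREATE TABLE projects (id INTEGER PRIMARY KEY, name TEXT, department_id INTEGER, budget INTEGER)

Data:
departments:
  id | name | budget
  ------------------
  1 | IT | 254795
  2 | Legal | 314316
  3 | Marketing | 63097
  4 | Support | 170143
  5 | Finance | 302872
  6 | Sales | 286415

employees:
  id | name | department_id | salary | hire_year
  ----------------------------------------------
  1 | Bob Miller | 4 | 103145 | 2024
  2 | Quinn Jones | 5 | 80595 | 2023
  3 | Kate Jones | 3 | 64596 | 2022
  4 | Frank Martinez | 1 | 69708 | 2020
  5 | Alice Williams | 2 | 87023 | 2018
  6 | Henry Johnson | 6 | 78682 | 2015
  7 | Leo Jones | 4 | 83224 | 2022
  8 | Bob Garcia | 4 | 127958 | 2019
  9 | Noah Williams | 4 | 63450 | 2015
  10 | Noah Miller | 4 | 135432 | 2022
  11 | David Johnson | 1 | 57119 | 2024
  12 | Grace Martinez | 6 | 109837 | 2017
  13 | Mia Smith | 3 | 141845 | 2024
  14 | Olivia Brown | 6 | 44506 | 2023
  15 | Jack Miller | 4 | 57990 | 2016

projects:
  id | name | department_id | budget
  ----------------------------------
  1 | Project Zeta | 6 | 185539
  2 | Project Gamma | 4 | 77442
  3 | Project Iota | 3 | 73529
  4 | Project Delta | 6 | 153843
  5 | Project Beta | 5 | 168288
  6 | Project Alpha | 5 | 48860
SELECT c.name, p.name AS department, c.budget FROM projects c JOIN departments p ON c.department_id = p.id

Execution result:
name | department | budget
Project Zeta | Sales | 185539
Project Gamma | Support | 77442
Project Iota | Marketing | 73529
Project Delta | Sales | 153843
Project Beta | Finance | 168288
Project Alpha | Finance | 48860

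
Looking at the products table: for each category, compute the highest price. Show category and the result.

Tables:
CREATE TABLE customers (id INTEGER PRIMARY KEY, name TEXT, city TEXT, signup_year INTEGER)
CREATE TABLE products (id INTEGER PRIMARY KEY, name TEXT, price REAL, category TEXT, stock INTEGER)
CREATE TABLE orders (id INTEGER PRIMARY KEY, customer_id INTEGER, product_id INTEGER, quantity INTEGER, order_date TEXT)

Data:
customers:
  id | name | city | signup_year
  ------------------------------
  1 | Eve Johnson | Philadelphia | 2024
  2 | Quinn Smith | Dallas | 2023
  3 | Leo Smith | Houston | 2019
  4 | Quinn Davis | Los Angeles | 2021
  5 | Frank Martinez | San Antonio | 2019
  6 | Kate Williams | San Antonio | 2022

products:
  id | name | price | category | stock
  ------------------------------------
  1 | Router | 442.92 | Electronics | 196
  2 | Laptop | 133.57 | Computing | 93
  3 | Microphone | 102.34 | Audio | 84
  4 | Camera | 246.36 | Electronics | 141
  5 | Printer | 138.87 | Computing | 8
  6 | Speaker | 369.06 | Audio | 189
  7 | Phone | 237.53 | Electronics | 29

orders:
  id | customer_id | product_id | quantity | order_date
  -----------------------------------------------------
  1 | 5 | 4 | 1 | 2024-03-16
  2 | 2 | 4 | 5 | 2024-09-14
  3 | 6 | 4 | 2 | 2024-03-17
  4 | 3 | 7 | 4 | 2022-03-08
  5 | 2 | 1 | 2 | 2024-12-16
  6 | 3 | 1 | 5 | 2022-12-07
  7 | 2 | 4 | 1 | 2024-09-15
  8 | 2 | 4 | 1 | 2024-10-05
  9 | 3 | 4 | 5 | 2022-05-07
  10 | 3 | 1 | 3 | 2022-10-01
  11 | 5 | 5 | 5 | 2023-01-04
SELECT category, MAX(price) AS max_price FROM products GROUP BY category

Execution result:
category | max_price
Audio | 369.06
Computing | 138.87
Electronics | 442.92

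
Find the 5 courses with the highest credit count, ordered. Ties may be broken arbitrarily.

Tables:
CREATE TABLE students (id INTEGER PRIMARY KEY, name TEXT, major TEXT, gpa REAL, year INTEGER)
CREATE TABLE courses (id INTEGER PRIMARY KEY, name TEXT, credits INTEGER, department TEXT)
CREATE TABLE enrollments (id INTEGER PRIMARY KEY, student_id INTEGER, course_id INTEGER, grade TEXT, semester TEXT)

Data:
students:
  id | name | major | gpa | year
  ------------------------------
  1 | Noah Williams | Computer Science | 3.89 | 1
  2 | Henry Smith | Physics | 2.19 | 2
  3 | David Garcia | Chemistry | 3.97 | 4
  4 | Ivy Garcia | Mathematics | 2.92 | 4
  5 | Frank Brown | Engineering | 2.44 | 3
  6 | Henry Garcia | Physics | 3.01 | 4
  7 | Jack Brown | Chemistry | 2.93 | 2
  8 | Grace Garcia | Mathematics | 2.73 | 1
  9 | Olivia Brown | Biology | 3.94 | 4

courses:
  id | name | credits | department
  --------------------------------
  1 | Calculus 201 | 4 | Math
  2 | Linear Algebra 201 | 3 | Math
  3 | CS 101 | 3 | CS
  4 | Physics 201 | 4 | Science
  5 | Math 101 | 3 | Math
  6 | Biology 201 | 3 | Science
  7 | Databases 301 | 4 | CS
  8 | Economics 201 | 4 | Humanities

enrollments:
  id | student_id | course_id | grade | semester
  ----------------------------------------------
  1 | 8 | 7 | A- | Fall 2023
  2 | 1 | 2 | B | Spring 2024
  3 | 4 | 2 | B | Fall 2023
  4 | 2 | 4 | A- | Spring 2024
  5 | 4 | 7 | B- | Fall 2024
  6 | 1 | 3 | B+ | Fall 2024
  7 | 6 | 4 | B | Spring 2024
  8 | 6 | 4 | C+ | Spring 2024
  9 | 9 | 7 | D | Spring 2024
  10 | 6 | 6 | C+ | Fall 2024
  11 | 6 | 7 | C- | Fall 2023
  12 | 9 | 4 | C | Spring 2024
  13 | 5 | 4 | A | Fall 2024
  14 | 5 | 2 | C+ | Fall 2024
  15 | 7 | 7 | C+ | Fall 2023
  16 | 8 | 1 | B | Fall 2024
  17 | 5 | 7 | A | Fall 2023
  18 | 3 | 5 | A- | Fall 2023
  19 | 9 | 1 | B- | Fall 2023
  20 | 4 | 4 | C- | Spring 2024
SELECT name, credits FROM courses ORDER BY credits DESC LIMIT 5

Execution result:
name | credits
Calculus 201 | 4
Physics 201 | 4
Databases 301 | 4
Economics 201 | 4
Linear Algebra 201 | 3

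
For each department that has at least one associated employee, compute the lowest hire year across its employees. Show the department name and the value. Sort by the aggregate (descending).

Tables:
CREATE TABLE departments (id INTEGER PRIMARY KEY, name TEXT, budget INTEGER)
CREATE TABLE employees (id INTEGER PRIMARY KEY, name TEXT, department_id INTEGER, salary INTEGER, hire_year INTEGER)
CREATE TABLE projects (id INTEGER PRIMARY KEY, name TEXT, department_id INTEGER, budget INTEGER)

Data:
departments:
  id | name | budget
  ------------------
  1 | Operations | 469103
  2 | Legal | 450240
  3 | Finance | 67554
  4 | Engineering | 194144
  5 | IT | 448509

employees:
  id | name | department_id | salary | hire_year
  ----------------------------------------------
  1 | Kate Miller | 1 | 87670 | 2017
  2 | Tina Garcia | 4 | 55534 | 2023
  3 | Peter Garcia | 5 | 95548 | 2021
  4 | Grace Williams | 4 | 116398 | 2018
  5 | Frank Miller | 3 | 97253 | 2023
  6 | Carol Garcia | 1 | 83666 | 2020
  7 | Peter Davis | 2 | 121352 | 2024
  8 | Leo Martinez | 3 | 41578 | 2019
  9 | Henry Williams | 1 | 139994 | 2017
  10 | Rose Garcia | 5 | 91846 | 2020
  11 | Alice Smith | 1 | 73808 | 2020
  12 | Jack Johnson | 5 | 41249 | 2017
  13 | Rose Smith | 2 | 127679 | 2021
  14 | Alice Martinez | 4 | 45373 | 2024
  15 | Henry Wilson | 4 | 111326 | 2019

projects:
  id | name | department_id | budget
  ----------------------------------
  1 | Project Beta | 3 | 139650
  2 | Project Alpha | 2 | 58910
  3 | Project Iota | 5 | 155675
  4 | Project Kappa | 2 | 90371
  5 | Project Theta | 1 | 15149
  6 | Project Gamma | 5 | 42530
SELECT p.name, MIN(c.hire_year) AS min_hire_year FROM employees c JOIN departments p ON c.department_id = p.id GROUP BY p.id, p.name ORDER BY min_hire_year DESC

Execution result:
name | min_hire_year
Legal | 2021
Finance | 2019
Engineering | 2018
Operations | 2017
IT | 2017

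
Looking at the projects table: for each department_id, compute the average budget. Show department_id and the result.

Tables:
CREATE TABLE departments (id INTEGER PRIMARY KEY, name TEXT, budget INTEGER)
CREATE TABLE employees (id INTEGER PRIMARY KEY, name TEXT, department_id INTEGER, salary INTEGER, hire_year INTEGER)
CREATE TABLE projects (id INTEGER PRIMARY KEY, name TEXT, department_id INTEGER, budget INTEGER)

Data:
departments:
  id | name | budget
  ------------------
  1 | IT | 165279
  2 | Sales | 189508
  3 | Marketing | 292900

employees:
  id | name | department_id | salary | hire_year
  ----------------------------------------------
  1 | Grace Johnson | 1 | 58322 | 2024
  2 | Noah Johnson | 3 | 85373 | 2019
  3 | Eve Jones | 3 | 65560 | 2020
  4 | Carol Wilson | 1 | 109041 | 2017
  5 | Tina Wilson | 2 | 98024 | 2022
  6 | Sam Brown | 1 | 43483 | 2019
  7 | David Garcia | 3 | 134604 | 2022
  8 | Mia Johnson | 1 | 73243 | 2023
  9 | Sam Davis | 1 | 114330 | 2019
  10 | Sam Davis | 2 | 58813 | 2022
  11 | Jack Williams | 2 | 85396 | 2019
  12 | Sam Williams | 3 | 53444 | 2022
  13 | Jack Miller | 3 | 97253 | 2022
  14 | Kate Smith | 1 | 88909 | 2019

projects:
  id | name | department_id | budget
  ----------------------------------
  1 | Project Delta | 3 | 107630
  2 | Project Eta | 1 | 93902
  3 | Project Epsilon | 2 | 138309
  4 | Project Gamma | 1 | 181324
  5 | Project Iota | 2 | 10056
SELECT department_id, AVG(budget) AS avg_budget FROM projects GROUP BY department_id

Execution result:
department_id | avg_budget
1 | 137613.00
2 | 74182.50
3 | 107630.00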